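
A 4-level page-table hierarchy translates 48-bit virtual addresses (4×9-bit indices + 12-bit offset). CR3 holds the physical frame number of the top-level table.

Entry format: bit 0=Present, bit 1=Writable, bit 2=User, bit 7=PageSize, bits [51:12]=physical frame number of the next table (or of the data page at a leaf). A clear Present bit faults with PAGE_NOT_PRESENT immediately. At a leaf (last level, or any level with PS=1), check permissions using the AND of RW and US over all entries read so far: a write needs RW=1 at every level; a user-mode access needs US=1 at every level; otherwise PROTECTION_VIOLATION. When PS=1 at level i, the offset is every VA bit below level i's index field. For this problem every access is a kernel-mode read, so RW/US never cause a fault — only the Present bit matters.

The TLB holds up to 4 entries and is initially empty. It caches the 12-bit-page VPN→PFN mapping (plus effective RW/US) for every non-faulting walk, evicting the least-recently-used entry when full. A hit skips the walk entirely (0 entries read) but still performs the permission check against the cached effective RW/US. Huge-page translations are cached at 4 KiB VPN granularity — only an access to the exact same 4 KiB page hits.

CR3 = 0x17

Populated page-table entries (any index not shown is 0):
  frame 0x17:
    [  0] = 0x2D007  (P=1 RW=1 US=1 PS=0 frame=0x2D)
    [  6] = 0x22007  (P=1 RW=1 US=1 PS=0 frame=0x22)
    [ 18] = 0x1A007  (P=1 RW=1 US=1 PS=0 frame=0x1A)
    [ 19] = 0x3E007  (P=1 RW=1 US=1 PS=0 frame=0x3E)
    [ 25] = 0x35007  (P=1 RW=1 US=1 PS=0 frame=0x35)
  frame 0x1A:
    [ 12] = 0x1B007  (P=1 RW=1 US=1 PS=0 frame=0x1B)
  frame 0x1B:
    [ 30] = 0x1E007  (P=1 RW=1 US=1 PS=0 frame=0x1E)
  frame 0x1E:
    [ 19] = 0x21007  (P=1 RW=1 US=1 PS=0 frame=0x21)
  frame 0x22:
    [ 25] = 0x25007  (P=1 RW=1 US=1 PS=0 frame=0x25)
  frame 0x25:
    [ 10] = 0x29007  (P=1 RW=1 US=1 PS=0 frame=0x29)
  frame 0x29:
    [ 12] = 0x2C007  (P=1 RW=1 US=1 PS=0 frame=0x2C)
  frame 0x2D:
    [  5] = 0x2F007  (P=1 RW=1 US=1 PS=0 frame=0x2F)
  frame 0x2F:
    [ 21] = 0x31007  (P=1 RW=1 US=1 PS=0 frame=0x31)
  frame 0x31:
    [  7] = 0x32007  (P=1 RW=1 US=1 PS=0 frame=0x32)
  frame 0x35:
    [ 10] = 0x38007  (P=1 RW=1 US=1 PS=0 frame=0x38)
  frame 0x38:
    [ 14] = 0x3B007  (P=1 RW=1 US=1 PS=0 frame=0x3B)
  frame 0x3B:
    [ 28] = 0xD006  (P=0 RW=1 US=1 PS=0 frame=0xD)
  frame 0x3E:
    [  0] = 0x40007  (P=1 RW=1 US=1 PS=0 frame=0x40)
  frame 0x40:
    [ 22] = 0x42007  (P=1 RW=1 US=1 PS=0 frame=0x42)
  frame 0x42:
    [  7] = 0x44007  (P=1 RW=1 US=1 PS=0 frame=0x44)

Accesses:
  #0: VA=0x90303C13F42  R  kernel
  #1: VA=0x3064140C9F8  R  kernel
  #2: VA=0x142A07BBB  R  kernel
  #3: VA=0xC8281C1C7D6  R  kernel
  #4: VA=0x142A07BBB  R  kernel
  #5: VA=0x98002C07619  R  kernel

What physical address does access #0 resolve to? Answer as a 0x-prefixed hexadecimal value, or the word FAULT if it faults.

Per-access translation:
#0 VA=0x90303C13F42 (r,kernel):
  L0 @0x17[18] → 0x1A007  P=1,RW=1,US=1,PS=0
  L1 @0x1A[12] → 0x1B007  P=1,RW=1,US=1,PS=0
  L2 @0x1B[30] → 0x1E007  P=1,RW=1,US=1,PS=0
  L3 @0x1E[19] → 0x21007  P=1,RW=1,US=1,PS=0
  ✓ 0x21F42  — 4 lookups
#1 VA=0x3064140C9F8 (r,kernel):
  L0 @0x17[6] → 0x22007  P=1,RW=1,US=1,PS=0
  L1 @0x22[25] → 0x25007  P=1,RW=1,US=1,PS=0
  L2 @0x25[10] → 0x29007  P=1,RW=1,US=1,PS=0
  L3 @0x29[12] → 0x2C007  P=1,RW=1,US=1,PS=0
  ✓ 0x2C9F8  — 4 lookups
#2 VA=0x142A07BBB (r,kernel):
  L0 @0x17[0] → 0x2D007  P=1,RW=1,US=1,PS=0
  L1 @0x2D[5] → 0x2F007  P=1,RW=1,US=1,PS=0
  L2 @0x2F[21] → 0x31007  P=1,RW=1,US=1,PS=0
  L3 @0x31[7] → 0x32007  P=1,RW=1,US=1,PS=0
  ✓ 0x32BBB  — 4 lookups
#3 VA=0xC8281C1C7D6 (r,kernel):
  L0 @0x17[25] → 0x35007  P=1,RW=1,US=1,PS=0
  L1 @0x35[10] → 0x38007  P=1,RW=1,US=1,PS=0
  L2 @0x38[14] → 0x3B007  P=1,RW=1,US=1,PS=0
  L3 @0x3B[28] → 0xD006  P=0,RW=1,US=1,PS=0
  → PAGE_NOT_PRESENT  (4 entries read)
#4 VA=0x142A07BBB (r,kernel):
  TLB hit vpn=0x142A07 → PA=0x32BBB
#5 VA=0x98002C07619 (r,kernel):
  L0 @0x17[19] → 0x3E007  P=1,RW=1,US=1,PS=0
  L1 @0x3E[0] → 0x40007  P=1,RW=1,US=1,PS=0
  L2 @0x40[22] → 0x42007  P=1,RW=1,US=1,PS=0
  L3 @0x42[7] → 0x44007  P=1,RW=1,US=1,PS=0
  ✓ 0x44619  — 4 lookups

Access #0 PA: 0x21F42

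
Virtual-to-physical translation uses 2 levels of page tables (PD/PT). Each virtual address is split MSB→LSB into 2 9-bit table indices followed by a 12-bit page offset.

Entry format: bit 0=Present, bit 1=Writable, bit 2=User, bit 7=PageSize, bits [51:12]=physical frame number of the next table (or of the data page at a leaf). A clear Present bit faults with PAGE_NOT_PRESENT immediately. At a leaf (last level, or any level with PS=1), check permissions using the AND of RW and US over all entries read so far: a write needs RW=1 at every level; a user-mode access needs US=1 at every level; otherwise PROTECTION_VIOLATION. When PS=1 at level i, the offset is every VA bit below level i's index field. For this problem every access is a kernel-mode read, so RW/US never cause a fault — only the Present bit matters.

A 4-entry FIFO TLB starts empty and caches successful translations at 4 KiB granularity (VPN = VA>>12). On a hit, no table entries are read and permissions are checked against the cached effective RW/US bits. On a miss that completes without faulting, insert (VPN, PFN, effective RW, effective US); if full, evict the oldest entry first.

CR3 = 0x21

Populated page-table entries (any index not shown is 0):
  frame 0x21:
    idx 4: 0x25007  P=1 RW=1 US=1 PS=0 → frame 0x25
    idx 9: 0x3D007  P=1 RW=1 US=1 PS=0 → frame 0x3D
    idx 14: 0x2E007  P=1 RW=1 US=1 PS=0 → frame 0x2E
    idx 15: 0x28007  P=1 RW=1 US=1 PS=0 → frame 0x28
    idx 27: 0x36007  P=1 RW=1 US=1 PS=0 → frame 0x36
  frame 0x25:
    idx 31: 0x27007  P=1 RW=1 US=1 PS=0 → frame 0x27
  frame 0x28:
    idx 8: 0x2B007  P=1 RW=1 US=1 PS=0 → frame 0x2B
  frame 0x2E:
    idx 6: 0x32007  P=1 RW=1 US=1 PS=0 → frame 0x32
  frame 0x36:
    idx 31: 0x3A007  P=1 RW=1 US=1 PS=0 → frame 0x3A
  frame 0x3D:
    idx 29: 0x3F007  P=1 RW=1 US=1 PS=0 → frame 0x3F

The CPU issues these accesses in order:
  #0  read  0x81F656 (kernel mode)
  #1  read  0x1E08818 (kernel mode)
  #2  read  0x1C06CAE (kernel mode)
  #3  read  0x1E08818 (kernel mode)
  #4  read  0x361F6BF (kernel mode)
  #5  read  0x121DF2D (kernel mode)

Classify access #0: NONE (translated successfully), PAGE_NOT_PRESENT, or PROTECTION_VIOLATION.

Walk each access:
#0 VA=0x81F656 (r,kernel):
  L0 @0x21[4] → 0x25007  P=1,RW=1,US=1,PS=0
  L1 @0x25[31] → 0x27007  P=1,RW=1,US=1,PS=0
  ⇒ phys 0x27656  [2 reads]
#1 VA=0x1E08818 (r,kernel):
  L0 @0x21[15] → 0x28007  P=1,RW=1,US=1,PS=0
  L1 @0x28[8] → 0x2B007  P=1,RW=1,US=1,PS=0
  ⇒ phys 0x2B818  [2 reads]
#2 VA=0x1C06CAE (r,kernel):
  L0 @0x21[14] → 0x2E007  P=1,RW=1,US=1,PS=0
  L1 @0x2E[6] → 0x32007  P=1,RW=1,US=1,PS=0
  ⇒ phys 0x32CAE  [2 reads]
#3 VA=0x1E08818 (r,kernel):
  TLB hit vpn=0x1E08 → PA=0x2B818
#4 VA=0x361F6BF (r,kernel):
  L0 @0x21[27] → 0x36007  P=1,RW=1,US=1,PS=0
  L1 @0x36[31] → 0x3A007  P=1,RW=1,US=1,PS=0
  ⇒ phys 0x3A6BF  [2 reads]
#5 VA=0x121DF2D (r,kernel):
  L0 @0x21[9] → 0x3D007  P=1,RW=1,US=1,PS=0
  L1 @0x3D[29] → 0x3F007  P=1,RW=1,US=1,PS=0
  ⇒ phys 0x3FF2D  [2 reads]

Access #0 fault: NONE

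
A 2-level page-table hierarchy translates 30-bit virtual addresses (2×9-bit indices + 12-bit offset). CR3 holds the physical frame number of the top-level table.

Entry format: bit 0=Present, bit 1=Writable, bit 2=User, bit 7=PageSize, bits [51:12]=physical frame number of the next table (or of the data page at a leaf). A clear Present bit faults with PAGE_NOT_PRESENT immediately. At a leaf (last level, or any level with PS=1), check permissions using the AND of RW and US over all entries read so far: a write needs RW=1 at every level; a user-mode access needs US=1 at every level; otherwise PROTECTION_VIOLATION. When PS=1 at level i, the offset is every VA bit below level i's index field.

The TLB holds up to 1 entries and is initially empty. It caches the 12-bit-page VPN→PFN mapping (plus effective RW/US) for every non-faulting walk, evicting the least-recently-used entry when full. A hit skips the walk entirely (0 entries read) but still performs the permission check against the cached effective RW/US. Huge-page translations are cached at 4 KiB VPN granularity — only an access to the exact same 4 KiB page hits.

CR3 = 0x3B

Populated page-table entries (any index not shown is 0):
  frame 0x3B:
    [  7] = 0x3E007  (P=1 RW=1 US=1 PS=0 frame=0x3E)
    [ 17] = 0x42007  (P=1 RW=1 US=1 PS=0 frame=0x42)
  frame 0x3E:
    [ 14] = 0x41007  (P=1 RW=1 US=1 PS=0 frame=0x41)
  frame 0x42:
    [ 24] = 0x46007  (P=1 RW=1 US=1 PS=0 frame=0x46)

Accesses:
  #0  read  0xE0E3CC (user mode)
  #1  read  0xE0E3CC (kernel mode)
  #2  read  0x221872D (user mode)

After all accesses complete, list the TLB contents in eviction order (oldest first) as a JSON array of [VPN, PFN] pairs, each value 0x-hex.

Walk each access:
#0 VA=0xE0E3CC (r,user):
  L0: frame=0x3B idx=7 entry=0x3E007 [P=1 RW=1 US=1 PS=0]
  L1: frame=0x3E idx=14 entry=0x41007 [P=1 RW=1 US=1 PS=0]
  ⇒ phys 0x413CC  [2 reads]
#1 VA=0xE0E3CC (r,kernel):
  TLB hit vpn=0xE0E → PA=0x413CC
#2 VA=0x221872D (r,user):
  L0: frame=0x3B idx=17 entry=0x42007 [P=1 RW=1 US=1 PS=0]
  L1: frame=0x42 idx=24 entry=0x46007 [P=1 RW=1 US=1 PS=0]
  ⇒ phys 0x4672D  [2 reads]

TLB: [["0x2218", "0x46"]]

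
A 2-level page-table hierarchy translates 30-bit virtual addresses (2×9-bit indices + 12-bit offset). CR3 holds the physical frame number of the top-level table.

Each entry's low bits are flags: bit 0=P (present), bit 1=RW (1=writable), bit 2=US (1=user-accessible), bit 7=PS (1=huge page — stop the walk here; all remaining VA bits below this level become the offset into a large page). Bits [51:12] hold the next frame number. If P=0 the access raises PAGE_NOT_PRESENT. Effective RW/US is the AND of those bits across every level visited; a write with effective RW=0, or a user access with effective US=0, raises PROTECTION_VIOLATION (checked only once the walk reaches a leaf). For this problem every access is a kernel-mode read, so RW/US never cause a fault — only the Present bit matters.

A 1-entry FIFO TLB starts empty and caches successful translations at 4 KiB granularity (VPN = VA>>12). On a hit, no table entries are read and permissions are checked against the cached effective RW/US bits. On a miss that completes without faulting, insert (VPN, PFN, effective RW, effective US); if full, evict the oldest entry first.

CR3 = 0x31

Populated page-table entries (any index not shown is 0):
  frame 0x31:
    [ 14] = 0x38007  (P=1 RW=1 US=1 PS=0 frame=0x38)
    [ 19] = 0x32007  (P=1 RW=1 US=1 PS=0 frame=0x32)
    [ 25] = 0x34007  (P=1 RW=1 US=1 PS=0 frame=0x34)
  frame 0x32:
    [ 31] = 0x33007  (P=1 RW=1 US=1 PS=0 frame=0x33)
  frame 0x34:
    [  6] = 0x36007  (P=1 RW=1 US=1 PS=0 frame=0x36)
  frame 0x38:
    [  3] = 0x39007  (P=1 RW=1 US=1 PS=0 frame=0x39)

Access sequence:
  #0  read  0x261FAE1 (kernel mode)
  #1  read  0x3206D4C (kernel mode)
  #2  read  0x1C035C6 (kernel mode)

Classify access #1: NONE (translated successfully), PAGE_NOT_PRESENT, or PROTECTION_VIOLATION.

Walk each access:
#0 VA=0x261FAE1 (r,kernel):
  L0 @0x31[19] → 0x32007  P=1,RW=1,US=1,PS=0
  L1 @0x32[31] → 0x33007  P=1,RW=1,US=1,PS=0
  ⇒ phys 0x33AE1  [2 reads]
#1 VA=0x3206D4C (r,kernel):
  L0 @0x31[25] → 0x34007  P=1,RW=1,US=1,PS=0
  L1 @0x34[6] → 0x36007  P=1,RW=1,US=1,PS=0
  ⇒ phys 0x36D4C  [2 reads]
#2 VA=0x1C035C6 (r,kernel):
  L0 @0x31[14] → 0x38007  P=1,RW=1,US=1,PS=0
  L1 @0x38[3] → 0x39007  P=1,RW=1,US=1,PS=0
  ⇒ phys 0x395C6  [2 reads]

Access #1 fault: NONE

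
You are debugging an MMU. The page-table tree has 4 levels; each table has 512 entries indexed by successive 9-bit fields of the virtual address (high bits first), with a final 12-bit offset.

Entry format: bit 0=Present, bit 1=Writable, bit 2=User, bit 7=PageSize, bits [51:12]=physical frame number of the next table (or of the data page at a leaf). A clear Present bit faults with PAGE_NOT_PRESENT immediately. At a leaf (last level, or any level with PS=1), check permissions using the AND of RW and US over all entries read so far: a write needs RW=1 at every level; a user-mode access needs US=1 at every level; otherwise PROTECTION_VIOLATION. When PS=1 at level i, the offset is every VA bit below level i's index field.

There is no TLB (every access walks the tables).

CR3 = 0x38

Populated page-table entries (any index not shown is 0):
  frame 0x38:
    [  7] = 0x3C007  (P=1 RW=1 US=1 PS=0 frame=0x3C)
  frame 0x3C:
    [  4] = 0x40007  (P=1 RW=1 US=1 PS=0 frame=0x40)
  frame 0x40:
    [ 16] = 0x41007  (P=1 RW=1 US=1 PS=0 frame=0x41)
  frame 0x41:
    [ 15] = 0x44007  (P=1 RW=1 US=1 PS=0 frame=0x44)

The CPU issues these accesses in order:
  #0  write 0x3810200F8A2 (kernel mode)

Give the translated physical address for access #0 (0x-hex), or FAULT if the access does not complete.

Walk each access:
#0 VA=0x3810200F8A2 (w,kernel):
  L0 @0x38[7] → 0x3C007  P=1,RW=1,US=1,PS=0
  L1 @0x3C[4] → 0x40007  P=1,RW=1,US=1,PS=0
  L2 @0x40[16] → 0x41007  P=1,RW=1,US=1,PS=0
  L3 @0x41[15] → 0x44007  P=1,RW=1,US=1,PS=0
  ⇒ phys 0x448A2  [4 reads]

Access #0 PA: 0x448A2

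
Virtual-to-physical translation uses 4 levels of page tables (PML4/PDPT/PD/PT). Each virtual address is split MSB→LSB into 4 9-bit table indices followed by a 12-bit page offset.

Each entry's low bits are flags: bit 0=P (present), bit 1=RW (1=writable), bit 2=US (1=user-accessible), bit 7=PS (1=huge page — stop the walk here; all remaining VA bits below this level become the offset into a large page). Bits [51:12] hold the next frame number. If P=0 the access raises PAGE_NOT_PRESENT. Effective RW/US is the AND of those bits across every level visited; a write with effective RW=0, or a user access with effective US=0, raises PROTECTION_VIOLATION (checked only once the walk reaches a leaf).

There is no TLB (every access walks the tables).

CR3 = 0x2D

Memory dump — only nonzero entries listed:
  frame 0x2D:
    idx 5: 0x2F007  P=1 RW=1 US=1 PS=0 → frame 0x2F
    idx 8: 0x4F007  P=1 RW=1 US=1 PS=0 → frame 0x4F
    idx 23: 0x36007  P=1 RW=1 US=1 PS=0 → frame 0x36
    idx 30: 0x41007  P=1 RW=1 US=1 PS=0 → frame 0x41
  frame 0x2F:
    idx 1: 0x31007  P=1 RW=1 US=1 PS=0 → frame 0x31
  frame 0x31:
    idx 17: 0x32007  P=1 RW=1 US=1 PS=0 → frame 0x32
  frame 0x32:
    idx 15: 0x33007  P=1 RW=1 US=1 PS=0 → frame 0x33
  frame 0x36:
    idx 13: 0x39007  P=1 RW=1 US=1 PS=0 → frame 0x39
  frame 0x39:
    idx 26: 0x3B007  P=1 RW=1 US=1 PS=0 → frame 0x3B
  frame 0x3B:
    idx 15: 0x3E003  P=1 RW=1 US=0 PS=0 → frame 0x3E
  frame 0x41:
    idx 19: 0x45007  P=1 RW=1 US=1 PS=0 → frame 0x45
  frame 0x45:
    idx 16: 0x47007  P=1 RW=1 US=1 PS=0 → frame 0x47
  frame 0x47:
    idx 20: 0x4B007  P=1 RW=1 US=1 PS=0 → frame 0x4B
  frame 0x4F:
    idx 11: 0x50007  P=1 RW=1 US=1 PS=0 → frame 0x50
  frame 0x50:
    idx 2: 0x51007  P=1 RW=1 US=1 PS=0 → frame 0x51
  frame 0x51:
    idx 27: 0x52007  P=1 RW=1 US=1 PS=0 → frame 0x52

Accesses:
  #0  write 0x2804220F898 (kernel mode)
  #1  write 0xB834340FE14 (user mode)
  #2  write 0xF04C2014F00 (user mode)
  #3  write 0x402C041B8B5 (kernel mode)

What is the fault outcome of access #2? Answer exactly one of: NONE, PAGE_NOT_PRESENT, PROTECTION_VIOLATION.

Per-access translation:
#0 VA=0x2804220F898 (w,kernel):
  [0] read 0x2D idx=5: raw=0x2F007 flags P=1 W=1 U=1 S=0
  [1] read 0x2F idx=1: raw=0x31007 flags P=1 W=1 U=1 S=0
  [2] read 0x31 idx=17: raw=0x32007 flags P=1 W=1 U=1 S=0
  [3] read 0x32 idx=15: raw=0x33007 flags P=1 W=1 U=1 S=0
  ⇒ phys 0x33898  [4 reads]
#1 VA=0xB834340FE14 (w,user):
  [0] read 0x2D idx=23: raw=0x36007 flags P=1 W=1 U=1 S=0
  [1] read 0x36 idx=13: raw=0x39007 flags P=1 W=1 U=1 S=0
  [2] read 0x39 idx=26: raw=0x3B007 flags P=1 W=1 U=1 S=0
  [3] read 0x3B idx=15: raw=0x3E003 flags P=1 W=1 U=0 S=0
  → PROTECTION_VIOLATION  (4 entries read)
#2 VA=0xF04C2014F00 (w,user):
  [0] read 0x2D idx=30: raw=0x41007 flags P=1 W=1 U=1 S=0
  [1] read 0x41 idx=19: raw=0x45007 flags P=1 W=1 U=1 S=0
  [2] read 0x45 idx=16: raw=0x47007 flags P=1 W=1 U=1 S=0
  [3] read 0x47 idx=20: raw=0x4B007 flags P=1 W=1 U=1 S=0
  ⇒ phys 0x4BF00  [4 reads]
#3 VA=0x402C041B8B5 (w,kernel):
  [0] read 0x2D idx=8: raw=0x4F007 flags P=1 W=1 U=1 S=0
  [1] read 0x4F idx=11: raw=0x50007 flags P=1 W=1 U=1 S=0
  [2] read 0x50 idx=2: raw=0x51007 flags P=1 W=1 U=1 S=0
  [3] read 0x51 idx=27: raw=0x52007 flags P=1 W=1 U=1 S=0
  ⇒ phys 0x528B5  [4 reads]

Access #2 fault: NONE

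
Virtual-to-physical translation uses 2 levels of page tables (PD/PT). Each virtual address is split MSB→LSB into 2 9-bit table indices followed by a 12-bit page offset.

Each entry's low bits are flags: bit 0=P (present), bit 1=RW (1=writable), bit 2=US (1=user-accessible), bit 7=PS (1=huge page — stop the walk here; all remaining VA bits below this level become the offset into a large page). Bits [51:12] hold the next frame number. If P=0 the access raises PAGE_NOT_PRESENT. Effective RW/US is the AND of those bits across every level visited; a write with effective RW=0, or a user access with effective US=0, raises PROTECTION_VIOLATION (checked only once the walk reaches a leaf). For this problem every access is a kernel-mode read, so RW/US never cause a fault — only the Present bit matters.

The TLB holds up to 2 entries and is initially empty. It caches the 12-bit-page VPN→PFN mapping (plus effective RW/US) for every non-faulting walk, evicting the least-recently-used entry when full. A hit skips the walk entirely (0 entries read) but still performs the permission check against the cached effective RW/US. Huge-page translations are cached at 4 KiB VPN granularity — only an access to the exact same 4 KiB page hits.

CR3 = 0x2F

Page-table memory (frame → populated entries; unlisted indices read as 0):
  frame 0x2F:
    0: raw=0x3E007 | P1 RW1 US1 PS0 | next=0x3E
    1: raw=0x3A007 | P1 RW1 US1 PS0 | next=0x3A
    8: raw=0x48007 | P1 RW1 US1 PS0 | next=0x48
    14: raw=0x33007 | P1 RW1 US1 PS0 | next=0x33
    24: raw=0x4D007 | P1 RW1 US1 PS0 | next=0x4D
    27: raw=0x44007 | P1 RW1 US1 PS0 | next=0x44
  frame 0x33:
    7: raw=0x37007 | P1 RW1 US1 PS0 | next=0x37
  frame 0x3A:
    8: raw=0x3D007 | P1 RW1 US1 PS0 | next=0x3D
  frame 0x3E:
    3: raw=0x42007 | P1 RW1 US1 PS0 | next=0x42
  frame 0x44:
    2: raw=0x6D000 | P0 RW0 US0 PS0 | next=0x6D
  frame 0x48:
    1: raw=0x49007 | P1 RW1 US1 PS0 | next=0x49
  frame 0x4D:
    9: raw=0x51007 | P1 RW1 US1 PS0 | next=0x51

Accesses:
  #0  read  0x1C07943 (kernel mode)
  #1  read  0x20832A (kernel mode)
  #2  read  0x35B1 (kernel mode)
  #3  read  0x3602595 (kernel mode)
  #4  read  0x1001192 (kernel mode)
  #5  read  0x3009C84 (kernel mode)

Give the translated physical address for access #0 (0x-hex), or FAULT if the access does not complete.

Walk each access:
#0 VA=0x1C07943 (r,kernel):
  L0: frame=0x2F idx=14 entry=0x33007 [P=1 RW=1 US=1 PS=0]
  L1: frame=0x33 idx=7 entry=0x37007 [P=1 RW=1 US=1 PS=0]
  ⇒ phys 0x37943  [2 reads]
#1 VA=0x20832A (r,kernel):
  L0: frame=0x2F idx=1 entry=0x3A007 [P=1 RW=1 US=1 PS=0]
  L1: frame=0x3A idx=8 entry=0x3D007 [P=1 RW=1 US=1 PS=0]
  ⇒ phys 0x3D32A  [2 reads]
#2 VA=0x35B1 (r,kernel):
  L0: frame=0x2F idx=0 entry=0x3E007 [P=1 RW=1 US=1 PS=0]
  L1: frame=0x3E idx=3 entry=0x42007 [P=1 RW=1 US=1 PS=0]
  ⇒ phys 0x425B1  [2 reads]
#3 VA=0x3602595 (r,kernel):
  L0: frame=0x2F idx=27 entry=0x44007 [P=1 RW=1 US=1 PS=0]
  L1: frame=0x44 idx=2 entry=0x6D000 [P=0 RW=0 US=0 PS=0]
  ✗ PAGE_NOT_PRESENT  [2 reads]
#4 VA=0x1001192 (r,kernel):
  L0: frame=0x2F idx=8 entry=0x48007 [P=1 RW=1 US=1 PS=0]
  L1: frame=0x48 idx=1 entry=0x49007 [P=1 RW=1 US=1 PS=0]
  ⇒ phys 0x49192  [2 reads]
#5 VA=0x3009C84 (r,kernel):
  L0: frame=0x2F idx=24 entry=0x4D007 [P=1 RW=1 US=1 PS=0]
  L1: frame=0x4D idx=9 entry=0x51007 [P=1 RW=1 US=1 PS=0]
  ⇒ phys 0x51C84  [2 reads]

Access #0 PA: 0x37943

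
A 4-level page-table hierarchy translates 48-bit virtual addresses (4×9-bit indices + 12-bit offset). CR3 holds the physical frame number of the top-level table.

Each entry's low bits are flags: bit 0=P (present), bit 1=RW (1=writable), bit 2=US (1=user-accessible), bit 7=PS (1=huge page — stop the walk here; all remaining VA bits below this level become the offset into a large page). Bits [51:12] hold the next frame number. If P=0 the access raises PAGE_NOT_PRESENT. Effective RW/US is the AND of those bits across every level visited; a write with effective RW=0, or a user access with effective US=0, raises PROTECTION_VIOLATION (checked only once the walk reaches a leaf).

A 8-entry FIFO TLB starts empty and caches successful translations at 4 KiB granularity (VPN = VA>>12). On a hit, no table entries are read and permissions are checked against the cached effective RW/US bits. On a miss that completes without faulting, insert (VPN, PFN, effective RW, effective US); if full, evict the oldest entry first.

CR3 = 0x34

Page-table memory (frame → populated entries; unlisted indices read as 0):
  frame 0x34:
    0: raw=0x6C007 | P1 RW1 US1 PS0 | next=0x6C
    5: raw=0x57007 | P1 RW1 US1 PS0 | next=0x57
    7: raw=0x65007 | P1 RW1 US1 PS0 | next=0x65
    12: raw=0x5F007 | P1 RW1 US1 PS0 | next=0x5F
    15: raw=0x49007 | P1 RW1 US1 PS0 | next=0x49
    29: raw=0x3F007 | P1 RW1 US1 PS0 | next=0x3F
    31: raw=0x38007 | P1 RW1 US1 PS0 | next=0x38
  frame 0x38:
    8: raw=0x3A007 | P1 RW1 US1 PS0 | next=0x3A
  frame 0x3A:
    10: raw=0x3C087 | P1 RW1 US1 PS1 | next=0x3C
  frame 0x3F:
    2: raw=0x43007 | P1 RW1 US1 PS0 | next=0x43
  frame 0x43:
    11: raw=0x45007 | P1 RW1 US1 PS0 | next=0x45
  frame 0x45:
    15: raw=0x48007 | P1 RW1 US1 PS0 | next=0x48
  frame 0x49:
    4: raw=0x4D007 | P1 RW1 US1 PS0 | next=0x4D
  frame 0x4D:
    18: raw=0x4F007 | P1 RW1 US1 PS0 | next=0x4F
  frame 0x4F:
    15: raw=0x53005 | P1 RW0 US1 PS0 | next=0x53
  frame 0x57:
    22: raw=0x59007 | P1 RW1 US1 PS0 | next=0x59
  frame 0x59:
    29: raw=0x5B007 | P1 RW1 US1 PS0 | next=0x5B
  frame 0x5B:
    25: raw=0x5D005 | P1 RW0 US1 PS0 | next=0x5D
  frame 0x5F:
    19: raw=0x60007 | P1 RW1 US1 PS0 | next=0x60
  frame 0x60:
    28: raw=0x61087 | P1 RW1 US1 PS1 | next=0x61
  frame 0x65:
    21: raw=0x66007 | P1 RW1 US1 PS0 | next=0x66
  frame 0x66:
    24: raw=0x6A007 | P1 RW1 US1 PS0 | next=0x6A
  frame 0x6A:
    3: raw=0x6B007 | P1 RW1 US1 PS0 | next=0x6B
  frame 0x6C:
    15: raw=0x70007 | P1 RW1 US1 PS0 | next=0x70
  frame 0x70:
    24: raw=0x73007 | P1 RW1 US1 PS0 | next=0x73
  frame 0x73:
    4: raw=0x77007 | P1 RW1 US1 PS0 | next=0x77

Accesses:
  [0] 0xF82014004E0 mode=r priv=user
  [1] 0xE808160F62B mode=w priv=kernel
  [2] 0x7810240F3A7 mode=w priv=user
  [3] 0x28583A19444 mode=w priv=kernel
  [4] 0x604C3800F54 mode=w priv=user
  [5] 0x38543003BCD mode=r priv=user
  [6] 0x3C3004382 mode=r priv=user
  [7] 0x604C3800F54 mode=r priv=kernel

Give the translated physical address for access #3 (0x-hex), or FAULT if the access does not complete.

Per-access translation:
#0 VA=0xF82014004E0 (r,user):
  [0] read 0x34 idx=31: raw=0x38007 flags P=1 W=1 U=1 S=0
  [1] read 0x38 idx=8: raw=0x3A007 flags P=1 W=1 U=1 S=0
  [2] read 0x3A idx=10: raw=0x3C087 flags P=1 W=1 U=1 S=1
  ✓ 0x3C4E0 (huge @L2)  — 3 lookups
#1 VA=0xE808160F62B (w,kernel):
  [0] read 0x34 idx=29: raw=0x3F007 flags P=1 W=1 U=1 S=0
  [1] read 0x3F idx=2: raw=0x43007 flags P=1 W=1 U=1 S=0
  [2] read 0x43 idx=11: raw=0x45007 flags P=1 W=1 U=1 S=0
  [3] read 0x45 idx=15: raw=0x48007 flags P=1 W=1 U=1 S=0
  ✓ 0x4862B  — 4 lookups
#2 VA=0x7810240F3A7 (w,user):
  [0] read 0x34 idx=15: raw=0x49007 flags P=1 W=1 U=1 S=0
  [1] read 0x49 idx=4: raw=0x4D007 flags P=1 W=1 U=1 S=0
  [2] read 0x4D idx=18: raw=0x4F007 flags P=1 W=1 U=1 S=0
  [3] read 0x4F idx=15: raw=0x53005 flags P=1 W=0 U=1 S=0
  → PROTECTION_VIOLATION  (4 entries read)
#3 VA=0x28583A19444 (w,kernel):
  [0] read 0x34 idx=5: raw=0x57007 flags P=1 W=1 U=1 S=0
  [1] read 0x57 idx=22: raw=0x59007 flags P=1 W=1 U=1 S=0
  [2] read 0x59 idx=29: raw=0x5B007 flags P=1 W=1 U=1 S=0
  [3] read 0x5B idx=25: raw=0x5D005 flags P=1 W=0 U=1 S=0
  → PROTECTION_VIOLATION  (4 entries read)
#4 VA=0x604C3800F54 (w,user):
  [0] read 0x34 idx=12: raw=0x5F007 flags P=1 W=1 U=1 S=0
  [1] read 0x5F idx=19: raw=0x60007 flags P=1 W=1 U=1 S=0
  [2] read 0x60 idx=28: raw=0x61087 flags P=1 W=1 U=1 S=1
  ✓ 0x61F54 (huge @L2)  — 3 lookups
#5 VA=0x38543003BCD (r,user):
  [0] read 0x34 idx=7: raw=0x65007 flags P=1 W=1 U=1 S=0
  [1] read 0x65 idx=21: raw=0x66007 flags P=1 W=1 U=1 S=0
  [2] read 0x66 idx=24: raw=0x6A007 flags P=1 W=1 U=1 S=0
  [3] read 0x6A idx=3: raw=0x6B007 flags P=1 W=1 U=1 S=0
  ✓ 0x6BBCD  — 4 lookups
#6 VA=0x3C3004382 (r,user):
  [0] read 0x34 idx=0: raw=0x6C007 flags P=1 W=1 U=1 S=0
  [1] read 0x6C idx=15: raw=0x70007 flags P=1 W=1 U=1 S=0
  [2] read 0x70 idx=24: raw=0x73007 flags P=1 W=1 U=1 S=0
  [3] read 0x73 idx=4: raw=0x77007 flags P=1 W=1 U=1 S=0
  ✓ 0x77382  — 4 lookups
#7 VA=0x604C3800F54 (r,kernel):
  TLB hit vpn=0x604C3800 → PA=0x61F54

Access #3 PA: FAULT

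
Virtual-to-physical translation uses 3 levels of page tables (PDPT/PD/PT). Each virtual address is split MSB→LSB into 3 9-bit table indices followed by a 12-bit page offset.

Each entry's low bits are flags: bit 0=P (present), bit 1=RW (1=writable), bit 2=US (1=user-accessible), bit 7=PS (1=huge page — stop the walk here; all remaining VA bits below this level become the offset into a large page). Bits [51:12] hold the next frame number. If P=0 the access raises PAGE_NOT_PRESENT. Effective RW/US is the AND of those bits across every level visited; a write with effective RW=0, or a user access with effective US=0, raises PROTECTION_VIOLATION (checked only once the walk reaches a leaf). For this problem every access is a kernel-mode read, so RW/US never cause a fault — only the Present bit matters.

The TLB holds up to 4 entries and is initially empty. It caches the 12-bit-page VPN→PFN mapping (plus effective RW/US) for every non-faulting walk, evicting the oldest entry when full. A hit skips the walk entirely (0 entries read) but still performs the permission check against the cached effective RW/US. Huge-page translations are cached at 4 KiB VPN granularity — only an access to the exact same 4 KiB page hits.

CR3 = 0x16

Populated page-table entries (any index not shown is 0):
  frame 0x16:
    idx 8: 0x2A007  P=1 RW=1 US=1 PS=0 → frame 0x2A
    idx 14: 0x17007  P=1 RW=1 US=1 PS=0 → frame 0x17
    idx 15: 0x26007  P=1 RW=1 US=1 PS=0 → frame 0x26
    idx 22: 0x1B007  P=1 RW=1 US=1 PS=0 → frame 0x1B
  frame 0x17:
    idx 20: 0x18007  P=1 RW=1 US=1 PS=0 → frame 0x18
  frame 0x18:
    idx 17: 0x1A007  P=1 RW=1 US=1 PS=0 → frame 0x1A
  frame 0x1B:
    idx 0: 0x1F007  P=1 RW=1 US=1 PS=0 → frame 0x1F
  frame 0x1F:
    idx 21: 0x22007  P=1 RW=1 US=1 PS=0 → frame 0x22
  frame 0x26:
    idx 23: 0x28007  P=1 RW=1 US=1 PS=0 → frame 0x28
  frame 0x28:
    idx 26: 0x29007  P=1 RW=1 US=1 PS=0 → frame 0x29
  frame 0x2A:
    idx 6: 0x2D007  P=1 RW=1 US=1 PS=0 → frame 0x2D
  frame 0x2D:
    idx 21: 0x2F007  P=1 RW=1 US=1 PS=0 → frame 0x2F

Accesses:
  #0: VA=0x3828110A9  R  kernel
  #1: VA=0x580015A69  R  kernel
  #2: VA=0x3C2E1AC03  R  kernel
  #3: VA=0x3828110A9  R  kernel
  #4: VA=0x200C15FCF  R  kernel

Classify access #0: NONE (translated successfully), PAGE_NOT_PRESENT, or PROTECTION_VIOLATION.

Trace:
#0 VA=0x3828110A9 (r,kernel):
  L0 @0x16[14] → 0x17007  P=1,RW=1,US=1,PS=0
  L1 @0x17[20] → 0x18007  P=1,RW=1,US=1,PS=0
  L2 @0x18[17] → 0x1A007  P=1,RW=1,US=1,PS=0
  ⇒ phys 0x1A0A9  [3 reads]
#1 VA=0x580015A69 (r,kernel):
  L0 @0x16[22] → 0x1B007  P=1,RW=1,US=1,PS=0
  L1 @0x1B[0] → 0x1F007  P=1,RW=1,US=1,PS=0
  L2 @0x1F[21] → 0x22007  P=1,RW=1,US=1,PS=0
  ⇒ phys 0x22A69  [3 reads]
#2 VA=0x3C2E1AC03 (r,kernel):
  L0 @0x16[15] → 0x26007  P=1,RW=1,US=1,PS=0
  L1 @0x26[23] → 0x28007  P=1,RW=1,US=1,PS=0
  L2 @0x28[26] → 0x29007  P=1,RW=1,US=1,PS=0
  ⇒ phys 0x29C03  [3 reads]
#3 VA=0x3828110A9 (r,kernel):
  TLB hit vpn=0x382811 → PA=0x1A0A9
#4 VA=0x200C15FCF (r,kernel):
  L0 @0x16[8] → 0x2A007  P=1,RW=1,US=1,PS=0
  L1 @0x2A[6] → 0x2D007  P=1,RW=1,US=1,PS=0
  L2 @0x2D[21] → 0x2F007  P=1,RW=1,US=1,PS=0
  ⇒ phys 0x2FFCF  [3 reads]

Access #0 fault: NONE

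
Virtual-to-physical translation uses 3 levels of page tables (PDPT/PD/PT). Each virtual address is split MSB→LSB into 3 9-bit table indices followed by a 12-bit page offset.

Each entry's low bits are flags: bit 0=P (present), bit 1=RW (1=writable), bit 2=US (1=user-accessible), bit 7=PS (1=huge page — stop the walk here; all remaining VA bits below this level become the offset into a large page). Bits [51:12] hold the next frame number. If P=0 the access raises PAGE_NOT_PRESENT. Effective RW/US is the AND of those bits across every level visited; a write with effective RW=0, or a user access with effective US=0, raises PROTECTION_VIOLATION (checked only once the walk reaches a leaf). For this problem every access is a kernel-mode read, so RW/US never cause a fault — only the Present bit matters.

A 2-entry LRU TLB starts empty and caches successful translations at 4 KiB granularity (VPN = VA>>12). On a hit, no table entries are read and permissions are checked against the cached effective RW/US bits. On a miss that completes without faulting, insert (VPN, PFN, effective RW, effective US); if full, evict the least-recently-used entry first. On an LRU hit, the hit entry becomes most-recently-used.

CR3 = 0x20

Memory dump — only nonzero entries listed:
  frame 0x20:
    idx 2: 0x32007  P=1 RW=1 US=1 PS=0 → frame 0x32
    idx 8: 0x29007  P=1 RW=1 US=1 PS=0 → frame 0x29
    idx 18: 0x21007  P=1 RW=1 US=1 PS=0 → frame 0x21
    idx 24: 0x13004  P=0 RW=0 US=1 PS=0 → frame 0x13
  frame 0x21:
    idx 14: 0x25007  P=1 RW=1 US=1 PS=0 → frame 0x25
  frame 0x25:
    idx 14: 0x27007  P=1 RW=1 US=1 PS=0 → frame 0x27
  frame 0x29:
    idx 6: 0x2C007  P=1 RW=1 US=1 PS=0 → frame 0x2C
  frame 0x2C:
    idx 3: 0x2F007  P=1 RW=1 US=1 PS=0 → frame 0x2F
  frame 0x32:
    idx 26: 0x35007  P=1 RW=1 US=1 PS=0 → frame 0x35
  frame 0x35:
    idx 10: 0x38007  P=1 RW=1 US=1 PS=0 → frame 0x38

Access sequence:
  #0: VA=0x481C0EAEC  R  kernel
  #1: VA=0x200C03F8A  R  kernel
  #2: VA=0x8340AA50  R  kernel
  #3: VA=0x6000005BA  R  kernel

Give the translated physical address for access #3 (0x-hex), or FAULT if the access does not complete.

Walk each access:
#0 VA=0x481C0EAEC (r,kernel):
  L0 @0x20[18] → 0x21007  P=1,RW=1,US=1,PS=0
  L1 @0x21[14] → 0x25007  P=1,RW=1,US=1,PS=0
  L2 @0x25[14] → 0x27007  P=1,RW=1,US=1,PS=0
  ⇒ phys 0x27AEC  [3 reads]
#1 VA=0x200C03F8A (r,kernel):
  L0 @0x20[8] → 0x29007  P=1,RW=1,US=1,PS=0
  L1 @0x29[6] → 0x2C007  P=1,RW=1,US=1,PS=0
  L2 @0x2C[3] → 0x2F007  P=1,RW=1,US=1,PS=0
  ⇒ phys 0x2FF8A  [3 reads]
#2 VA=0x8340AA50 (r,kernel):
  L0 @0x20[2] → 0x32007  P=1,RW=1,US=1,PS=0
  L1 @0x32[26] → 0x35007  P=1,RW=1,US=1,PS=0
  L2 @0x35[10] → 0x38007  P=1,RW=1,US=1,PS=0
  ⇒ phys 0x38A50  [3 reads]
#3 VA=0x6000005BA (r,kernel):
  L0 @0x20[24] → 0x13004  P=0,RW=0,US=1,PS=0
  ⇒ fault: PAGE_NOT_PRESENT  — 1 lookups

Access #3 PA: FAULT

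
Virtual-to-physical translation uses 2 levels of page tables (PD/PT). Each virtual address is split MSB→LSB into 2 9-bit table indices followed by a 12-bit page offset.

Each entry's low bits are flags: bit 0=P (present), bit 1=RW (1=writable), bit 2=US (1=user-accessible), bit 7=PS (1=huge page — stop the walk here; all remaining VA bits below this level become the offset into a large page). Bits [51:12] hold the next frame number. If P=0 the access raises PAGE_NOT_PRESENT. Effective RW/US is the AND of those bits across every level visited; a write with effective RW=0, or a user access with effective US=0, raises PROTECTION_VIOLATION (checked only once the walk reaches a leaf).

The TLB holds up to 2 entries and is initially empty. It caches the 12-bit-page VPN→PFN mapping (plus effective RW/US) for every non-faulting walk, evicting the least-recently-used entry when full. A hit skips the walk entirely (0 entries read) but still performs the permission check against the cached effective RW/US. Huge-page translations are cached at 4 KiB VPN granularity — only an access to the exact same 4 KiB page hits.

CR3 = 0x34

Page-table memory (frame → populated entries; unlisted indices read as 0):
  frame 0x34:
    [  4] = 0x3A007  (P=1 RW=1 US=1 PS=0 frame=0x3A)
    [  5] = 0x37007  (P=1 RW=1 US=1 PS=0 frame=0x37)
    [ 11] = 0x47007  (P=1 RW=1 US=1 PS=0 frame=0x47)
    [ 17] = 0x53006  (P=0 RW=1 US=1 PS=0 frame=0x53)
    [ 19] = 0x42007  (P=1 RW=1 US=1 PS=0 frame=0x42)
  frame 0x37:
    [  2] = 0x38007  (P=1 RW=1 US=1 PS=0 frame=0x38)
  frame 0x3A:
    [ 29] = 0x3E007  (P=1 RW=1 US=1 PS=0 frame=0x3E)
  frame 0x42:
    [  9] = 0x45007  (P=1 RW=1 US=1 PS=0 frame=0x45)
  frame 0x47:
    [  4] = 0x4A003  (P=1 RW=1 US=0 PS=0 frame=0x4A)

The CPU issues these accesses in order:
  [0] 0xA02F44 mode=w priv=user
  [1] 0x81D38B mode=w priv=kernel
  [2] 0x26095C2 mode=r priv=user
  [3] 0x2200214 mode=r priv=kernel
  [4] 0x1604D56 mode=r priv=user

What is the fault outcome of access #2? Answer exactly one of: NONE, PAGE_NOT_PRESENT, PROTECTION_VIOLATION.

Trace:
#0 VA=0xA02F44 (w,user):
  L0 @0x34[5] → 0x37007  P=1,RW=1,US=1,PS=0
  L1 @0x37[2] → 0x38007  P=1,RW=1,US=1,PS=0
  ⇒ phys 0x38F44  [2 reads]
#1 VA=0x81D38B (w,kernel):
  L0 @0x34[4] → 0x3A007  P=1,RW=1,US=1,PS=0
  L1 @0x3A[29] → 0x3E007  P=1,RW=1,US=1,PS=0
  ⇒ phys 0x3E38B  [2 reads]
#2 VA=0x26095C2 (r,user):
  L0 @0x34[19] → 0x42007  P=1,RW=1,US=1,PS=0
  L1 @0x42[9] → 0x45007  P=1,RW=1,US=1,PS=0
  ⇒ phys 0x455C2  [2 reads]
#3 VA=0x2200214 (r,kernel):
  L0 @0x34[17] → 0x53006  P=0,RW=1,US=1,PS=0
  → PAGE_NOT_PRESENT  (1 entries read)
#4 VA=0x1604D56 (r,user):
  L0 @0x34[11] → 0x47007  P=1,RW=1,US=1,PS=0
  L1 @0x47[4] → 0x4A003  P=1,RW=1,US=0,PS=0
  → PROTECTION_VIOLATION  (2 entries read)

Access #2 fault: NONE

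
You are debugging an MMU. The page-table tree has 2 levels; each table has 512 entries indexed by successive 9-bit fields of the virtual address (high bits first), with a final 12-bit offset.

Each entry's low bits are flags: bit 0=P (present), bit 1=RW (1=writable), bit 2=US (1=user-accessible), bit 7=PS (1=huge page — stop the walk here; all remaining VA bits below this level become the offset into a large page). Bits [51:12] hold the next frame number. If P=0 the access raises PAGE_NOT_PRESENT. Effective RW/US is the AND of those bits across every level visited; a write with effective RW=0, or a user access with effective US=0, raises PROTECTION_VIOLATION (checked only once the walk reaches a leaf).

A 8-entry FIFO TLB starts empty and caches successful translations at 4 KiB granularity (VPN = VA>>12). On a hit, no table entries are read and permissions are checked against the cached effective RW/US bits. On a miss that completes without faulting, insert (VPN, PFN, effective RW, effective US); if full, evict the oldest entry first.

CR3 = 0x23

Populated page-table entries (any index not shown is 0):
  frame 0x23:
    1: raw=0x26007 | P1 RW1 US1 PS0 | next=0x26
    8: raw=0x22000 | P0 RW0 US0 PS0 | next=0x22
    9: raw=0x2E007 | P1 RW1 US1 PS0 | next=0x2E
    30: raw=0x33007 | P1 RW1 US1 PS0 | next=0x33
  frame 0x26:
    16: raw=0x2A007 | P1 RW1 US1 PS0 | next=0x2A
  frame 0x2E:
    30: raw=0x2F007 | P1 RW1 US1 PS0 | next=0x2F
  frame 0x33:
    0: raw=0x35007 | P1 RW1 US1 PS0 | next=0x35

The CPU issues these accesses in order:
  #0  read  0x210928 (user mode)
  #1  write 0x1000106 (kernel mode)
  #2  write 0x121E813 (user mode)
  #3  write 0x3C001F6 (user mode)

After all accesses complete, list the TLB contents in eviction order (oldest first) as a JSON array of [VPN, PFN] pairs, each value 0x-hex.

Trace:
#0 VA=0x210928 (r,user):
  L0 @0x23[1] → 0x26007  P=1,RW=1,US=1,PS=0
  L1 @0x26[16] → 0x2A007  P=1,RW=1,US=1,PS=0
  → PA=0x2A928  (2 entries read)
#1 VA=0x1000106 (w,kernel):
  L0 @0x23[8] → 0x22000  P=0,RW=0,US=0,PS=0
  ⇒ fault: PAGE_NOT_PRESENT  — 1 lookups
#2 VA=0x121E813 (w,user):
  L0 @0x23[9] → 0x2E007  P=1,RW=1,US=1,PS=0
  L1 @0x2E[30] → 0x2F007  P=1,RW=1,US=1,PS=0
  → PA=0x2F813  (2 entries read)
#3 VA=0x3C001F6 (w,user):
  L0 @0x23[30] → 0x33007  P=1,RW=1,US=1,PS=0
  L1 @0x33[0] → 0x35007  P=1,RW=1,US=1,PS=0
  → PA=0x351F6  (2 entries read)

TLB: [["0x210", "0x2A"], ["0x121E", "0x2F"], ["0x3C00", "0x35"]]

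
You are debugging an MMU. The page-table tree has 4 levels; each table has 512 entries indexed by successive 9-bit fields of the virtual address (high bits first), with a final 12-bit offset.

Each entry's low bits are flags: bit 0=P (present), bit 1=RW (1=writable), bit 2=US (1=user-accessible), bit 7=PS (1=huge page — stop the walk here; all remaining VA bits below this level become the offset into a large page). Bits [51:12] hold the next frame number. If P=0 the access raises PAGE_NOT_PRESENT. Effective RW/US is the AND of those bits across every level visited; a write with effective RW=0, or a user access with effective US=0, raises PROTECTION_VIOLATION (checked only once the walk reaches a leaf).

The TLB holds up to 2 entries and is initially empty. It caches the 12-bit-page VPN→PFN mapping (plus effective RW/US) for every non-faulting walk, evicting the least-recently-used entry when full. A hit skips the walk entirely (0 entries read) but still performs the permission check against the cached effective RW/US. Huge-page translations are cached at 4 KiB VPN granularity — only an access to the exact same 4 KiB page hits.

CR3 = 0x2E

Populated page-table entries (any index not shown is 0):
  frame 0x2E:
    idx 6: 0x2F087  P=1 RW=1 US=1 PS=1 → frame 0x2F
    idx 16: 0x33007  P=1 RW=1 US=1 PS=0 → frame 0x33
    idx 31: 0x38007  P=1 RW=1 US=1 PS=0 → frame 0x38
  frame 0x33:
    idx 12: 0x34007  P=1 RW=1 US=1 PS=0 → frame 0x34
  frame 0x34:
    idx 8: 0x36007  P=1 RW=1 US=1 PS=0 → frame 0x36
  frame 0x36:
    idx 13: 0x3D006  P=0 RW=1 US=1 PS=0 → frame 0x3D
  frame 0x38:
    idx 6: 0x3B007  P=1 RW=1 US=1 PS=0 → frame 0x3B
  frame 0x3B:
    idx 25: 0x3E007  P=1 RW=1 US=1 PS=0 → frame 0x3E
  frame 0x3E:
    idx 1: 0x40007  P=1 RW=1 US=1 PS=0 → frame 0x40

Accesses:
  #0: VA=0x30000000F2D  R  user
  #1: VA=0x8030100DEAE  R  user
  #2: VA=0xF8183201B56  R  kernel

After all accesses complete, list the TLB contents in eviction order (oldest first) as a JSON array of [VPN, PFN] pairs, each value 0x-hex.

Trace:
#0 VA=0x30000000F2D (r,user):
  L0 @0x2E[6] → 0x2F087  P=1,RW=1,US=1,PS=1
  ✓ 0x2FF2D (huge @L0)  — 1 lookups
#1 VA=0x8030100DEAE (r,user):
  L0 @0x2E[16] → 0x33007  P=1,RW=1,US=1,PS=0
  L1 @0x33[12] → 0x34007  P=1,RW=1,US=1,PS=0
  L2 @0x34[8] → 0x36007  P=1,RW=1,US=1,PS=0
  L3 @0x36[13] → 0x3D006  P=0,RW=1,US=1,PS=0
  → PAGE_NOT_PRESENT  (4 entries read)
#2 VA=0xF8183201B56 (r,kernel):
  L0 @0x2E[31] → 0x38007  P=1,RW=1,US=1,PS=0
  L1 @0x38[6] → 0x3B007  P=1,RW=1,US=1,PS=0
  L2 @0x3B[25] → 0x3E007  P=1,RW=1,US=1,PS=0
  L3 @0x3E[1] → 0x40007  P=1,RW=1,US=1,PS=0
  ✓ 0x40B56  — 4 lookups

TLB: [["0x30000000", "0x2F"], ["0xF8183201", "0x40"]]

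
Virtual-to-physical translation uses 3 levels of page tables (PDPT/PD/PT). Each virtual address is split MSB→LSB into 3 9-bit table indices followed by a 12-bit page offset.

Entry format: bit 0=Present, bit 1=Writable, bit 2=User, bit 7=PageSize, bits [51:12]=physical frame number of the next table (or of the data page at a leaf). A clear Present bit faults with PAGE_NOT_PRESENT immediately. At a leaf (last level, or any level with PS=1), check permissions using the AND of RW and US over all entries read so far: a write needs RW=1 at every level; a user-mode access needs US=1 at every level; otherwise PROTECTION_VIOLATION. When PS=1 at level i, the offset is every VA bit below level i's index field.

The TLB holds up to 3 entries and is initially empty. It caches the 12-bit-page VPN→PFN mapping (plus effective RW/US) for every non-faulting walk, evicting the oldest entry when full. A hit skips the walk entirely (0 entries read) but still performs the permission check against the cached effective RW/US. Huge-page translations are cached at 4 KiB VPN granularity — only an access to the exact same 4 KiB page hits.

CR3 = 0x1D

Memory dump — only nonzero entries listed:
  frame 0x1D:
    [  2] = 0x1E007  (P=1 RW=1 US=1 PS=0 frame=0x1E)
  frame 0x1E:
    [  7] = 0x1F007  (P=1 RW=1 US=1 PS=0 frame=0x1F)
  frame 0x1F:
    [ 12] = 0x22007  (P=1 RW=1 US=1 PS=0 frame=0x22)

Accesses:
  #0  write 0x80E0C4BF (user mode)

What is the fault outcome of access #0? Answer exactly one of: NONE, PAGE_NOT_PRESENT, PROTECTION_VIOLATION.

Trace:
#0 VA=0x80E0C4BF (w,user):
  L0 @0x1D[2] → 0x1E007  P=1,RW=1,US=1,PS=0
  L1 @0x1E[7] → 0x1F007  P=1,RW=1,US=1,PS=0
  L2 @0x1F[12] → 0x22007  P=1,RW=1,US=1,PS=0
  ⇒ phys 0x224BF  [3 reads]

Access #0 fault: NONE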